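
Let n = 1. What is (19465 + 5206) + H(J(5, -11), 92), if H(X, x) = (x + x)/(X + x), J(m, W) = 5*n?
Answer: 2393271/97 ≈ 24673.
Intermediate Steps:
J(m, W) = 5 (J(m, W) = 5*1 = 5)
H(X, x) = 2*x/(X + x) (H(X, x) = (2*x)/(X + x) = 2*x/(X + x))
(19465 + 5206) + H(J(5, -11), 92) = (19465 + 5206) + 2*92/(5 + 92) = 24671 + 2*92/97 = 24671 + 2*92*(1/97) = 24671 + 184/97 = 2393271/97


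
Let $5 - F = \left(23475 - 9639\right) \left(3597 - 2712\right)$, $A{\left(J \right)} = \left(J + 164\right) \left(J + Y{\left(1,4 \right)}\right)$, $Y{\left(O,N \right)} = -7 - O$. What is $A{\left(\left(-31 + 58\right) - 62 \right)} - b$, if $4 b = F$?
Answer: $\frac{12222667}{4} \approx 3.0557 \cdot 10^{6}$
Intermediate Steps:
$A{\left(J \right)} = \left(-8 + J\right) \left(164 + J\right)$ ($A{\left(J \right)} = \left(J + 164\right) \left(J - 8\right) = \left(164 + J\right) \left(J - 8\right) = \left(164 + J\right) \left(-8 + J\right) = \left(-8 + J\right) \left(164 + J\right)$)
$F = -12244855$ ($F = 5 - \left(23475 - 9639\right) \left(3597 - 2712\right) = 5 - 13836 \cdot 885 = 5 - 12244860 = -12244855$)
$b = - \frac{12244855}{4}$ ($b = \frac{1}{4} \left(-12244855\right) = - \frac{12244855}{4} \approx -3.0612 \cdot 10^{6}$)
$A{\left(\left(-31 + 58\right) - 62 \right)} - b = \left(-1312 + \left(\left(-31 + 58\right) - 62\right)^{2} + 156 \left(\left(-31 + 58\right) - 62\right)\right) - - \frac{12244855}{4} = \left(-1312 + \left(27 - 62\right)^{2} + 156 \left(27 - 62\right)\right) + \frac{12244855}{4} = \left(-1312 + \left(-35\right)^{2} + 156 \left(-35\right)\right) + \frac{12244855}{4} = \left(-1312 + 1225 - 5460\right) + \frac{12244855}{4} = -5547 + \frac{12244855}{4} = \frac{12222667}{4}$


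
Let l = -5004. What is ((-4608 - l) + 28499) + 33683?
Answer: 62578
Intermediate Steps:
((-4608 - l) + 28499) + 33683 = ((-4608 - 1*(-5004)) + 28499) + 33683 = ((-4608 + 5004) + 28499) + 33683 = (396 + 28499) + 33683 = 28895 + 33683 = 62578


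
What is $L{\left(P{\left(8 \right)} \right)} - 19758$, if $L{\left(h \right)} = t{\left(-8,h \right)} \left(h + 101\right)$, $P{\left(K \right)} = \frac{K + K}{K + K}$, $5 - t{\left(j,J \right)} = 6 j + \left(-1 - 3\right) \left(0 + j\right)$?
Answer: $-17616$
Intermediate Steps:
$t{\left(j,J \right)} = 5 - 2 j$ ($t{\left(j,J \right)} = 5 - \left(6 j + \left(-1 - 3\right) \left(0 + j\right)\right) = 5 - \left(6 j - 4 j\right) = 5 - 2 j$)
$P{\left(K \right)} = 1$ ($P{\left(K \right)} = \frac{2 K}{2 K} = 2 K \frac{1}{2 K} = 1$)
$L{\left(h \right)} = 2121 + 21 h$ ($L{\left(h \right)} = \left(5 - -16\right) \left(h + 101\right) = \left(5 + 16\right) \left(101 + h\right) = 21 \left(101 + h\right) = 2121 + 21 h$)
$L{\left(P{\left(8 \right)} \right)} - 19758 = \left(2121 + 21 \cdot 1\right) - 19758 = \left(2121 + 21\right) - 19758 = 2142 - 19758 = -17616$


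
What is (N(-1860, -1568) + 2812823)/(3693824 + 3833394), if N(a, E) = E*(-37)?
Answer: 2870839/7527218 ≈ 0.38139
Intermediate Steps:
N(a, E) = -37*E
(N(-1860, -1568) + 2812823)/(3693824 + 3833394) = (-37*(-1568) + 2812823)/(3693824 + 3833394) = (58016 + 2812823)/7527218 = 2870839*(1/7527218) = 2870839/7527218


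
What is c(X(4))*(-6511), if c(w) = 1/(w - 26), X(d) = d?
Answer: 6511/22 ≈ 295.95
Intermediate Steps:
c(w) = 1/(-26 + w)
c(X(4))*(-6511) = -6511/(-26 + 4) = -6511/(-22) = -1/22*(-6511) = 6511/22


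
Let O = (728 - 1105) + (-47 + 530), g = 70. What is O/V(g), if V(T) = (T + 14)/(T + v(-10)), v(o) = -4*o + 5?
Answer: 6095/42 ≈ 145.12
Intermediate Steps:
v(o) = 5 - 4*o
V(T) = (14 + T)/(45 + T) (V(T) = (T + 14)/(T + (5 - 4*(-10))) = (14 + T)/(T + (5 + 40)) = (14 + T)/(T + 45) = (14 + T)/(45 + T))
O = 106 (O = -377 + 483 = 106)
O/V(g) = 106/(((14 + 70)/(45 + 70))) = 106/((84/115)) = 106/(((1/115)*84)) = 106/(84/115) = 106*(115/84) = 6095/42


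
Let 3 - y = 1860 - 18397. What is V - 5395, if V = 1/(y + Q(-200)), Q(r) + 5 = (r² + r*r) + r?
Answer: -519727324/96335 ≈ -5395.0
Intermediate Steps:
Q(r) = -5 + r + 2*r² (Q(r) = -5 + ((r² + r*r) + r) = -5 + ((r² + r²) + r) = -5 + (2*r² + r) = -5 + (r + 2*r²) = -5 + r + 2*r²)
y = 16540 (y = 3 - (1860 - 18397) = 3 - 1*(-16537) = 3 + 16537 = 16540)
V = 1/96335 (V = 1/(16540 + (-5 - 200 + 2*(-200)²)) = 1/(16540 + (-5 - 200 + 2*40000)) = 1/(16540 + (-5 - 200 + 80000)) = 1/(16540 + 79795) = 1/96335 ≈ 1.0380e-5)
V - 5395 = 1/96335 - 5395 = -519727324/96335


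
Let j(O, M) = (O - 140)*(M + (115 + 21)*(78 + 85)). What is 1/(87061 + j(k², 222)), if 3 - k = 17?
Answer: 1/1340901 ≈ 7.4577e-7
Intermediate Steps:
k = -14 (k = 3 - 1*17 = 3 - 17 = -14)
j(O, M) = (-140 + O)*(22168 + M) (j(O, M) = (-140 + O)*(M + 136*163) = (-140 + O)*(M + 22168) = (-140 + O)*(22168 + M))
1/(87061 + j(k², 222)) = 1/(87061 + (-3103520 - 140*222 + 22168*(-14)² + 222*(-14)²)) = 1/(87061 + (-3103520 - 31080 + 22168*196 + 222*196)) = 1/(87061 + (-3103520 - 31080 + 4344928 + 43512)) = 1/(87061 + 1253840) = 1/1340901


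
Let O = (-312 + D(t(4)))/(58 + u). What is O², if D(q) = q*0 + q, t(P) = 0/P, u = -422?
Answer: 36/49 ≈ 0.73469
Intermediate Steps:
t(P) = 0
D(q) = q (D(q) = 0 + q = q)
O = 6/7 (O = (-312 + 0)/(58 - 422) = -312/(-364) = -312*(-1/364) = 6/7 ≈ 0.85714)
O² = (6/7)² = 36/49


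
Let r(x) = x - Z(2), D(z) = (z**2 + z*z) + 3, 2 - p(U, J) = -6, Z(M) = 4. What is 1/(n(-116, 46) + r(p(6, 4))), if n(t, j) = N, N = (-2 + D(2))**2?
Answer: 1/85 ≈ 0.011765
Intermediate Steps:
p(U, J) = 8 (p(U, J) = 2 - 1*(-6) = 2 + 6 = 8)
D(z) = 3 + 2*z**2 (D(z) = (z**2 + z**2) + 3 = 2*z**2 + 3 = 3 + 2*z**2)
N = 81 (N = (-2 + (3 + 2*2**2))**2 = (-2 + (3 + 2*4))**2 = (-2 + (3 + 8))**2 = (-2 + 11)**2 = 9**2 = 81)
n(t, j) = 81
r(x) = -4 + x (r(x) = x - 1*4 = x - 4 = -4 + x)
1/(n(-116, 46) + r(p(6, 4))) = 1/(81 + (-4 + 8)) = 1/(81 + 4) = 1/85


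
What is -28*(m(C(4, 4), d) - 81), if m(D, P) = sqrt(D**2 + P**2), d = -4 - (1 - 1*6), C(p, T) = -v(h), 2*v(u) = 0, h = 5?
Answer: 2240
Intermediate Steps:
v(u) = 0 (v(u) = (1/2)*0 = 0)
C(p, T) = 0 (C(p, T) = -1*0 = 0)
d = 1 (d = -4 - (1 - 6) = -4 - 1*(-5) = -4 + 5 = 1)
-28*(m(C(4, 4), d) - 81) = -28*(sqrt(0**2 + 1**2) - 81) = -28*(sqrt(0 + 1) - 81) = -28*(sqrt(1) - 81) = -28*(1 - 81) = -28*(-80) = 2240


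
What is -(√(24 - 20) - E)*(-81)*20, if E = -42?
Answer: 71280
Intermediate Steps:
-(√(24 - 20) - E)*(-81)*20 = -(√(24 - 20) - 1*(-42))*(-81)*20 = -(√4 + 42)*(-81)*20 = -(2 + 42)*(-81)*20 = -44*(-81)*20 = -(-3564)*20 = -1*(-71280) = 71280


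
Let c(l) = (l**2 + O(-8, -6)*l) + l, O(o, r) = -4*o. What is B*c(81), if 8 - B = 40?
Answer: -295488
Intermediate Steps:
B = -32 (B = 8 - 1*40 = 8 - 40 = -32)
c(l) = l**2 + 33*l (c(l) = (l**2 + (-4*(-8))*l) + l = (l**2 + 32*l) + l = l**2 + 33*l)
B*c(81) = -2592*(33 + 81) = -2592*114 = -32*9234 = -295488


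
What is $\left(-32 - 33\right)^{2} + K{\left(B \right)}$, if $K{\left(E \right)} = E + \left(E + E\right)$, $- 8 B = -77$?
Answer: $\frac{34031}{8} \approx 4253.9$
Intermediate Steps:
$B = \frac{77}{8}$ ($B = \left(- \frac{1}{8}\right) \left(-77\right) = \frac{77}{8} \approx 9.625$)
$K{\left(E \right)} = 3 E$ ($K{\left(E \right)} = E + 2 E = 3 E$)
$\left(-32 - 33\right)^{2} + K{\left(B \right)} = \left(-32 - 33\right)^{2} + 3 \cdot \frac{77}{8} = \left(-65\right)^{2} + \frac{231}{8} = 4225 + \frac{231}{8} = \frac{34031}{8}$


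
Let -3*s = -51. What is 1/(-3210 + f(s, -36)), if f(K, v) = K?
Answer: -1/3193 ≈ -0.00031319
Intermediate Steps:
s = 17 (s = -⅓*(-51) = 17)
1/(-3210 + f(s, -36)) = 1/(-3210 + 17) = 1/(-3193) = -1/3193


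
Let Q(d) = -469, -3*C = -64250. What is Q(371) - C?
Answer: -65657/3 ≈ -21886.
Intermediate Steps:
C = 64250/3 (C = -⅓*(-64250) = 64250/3 ≈ 21417.)
Q(371) - C = -469 - 1*64250/3 = -469 - 64250/3 = -65657/3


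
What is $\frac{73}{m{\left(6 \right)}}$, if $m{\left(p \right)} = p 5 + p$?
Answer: $\frac{73}{36} \approx 2.0278$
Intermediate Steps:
$m{\left(p \right)} = 6 p$ ($m{\left(p \right)} = 5 p + p = 6 p$)
$\frac{73}{m{\left(6 \right)}} = \frac{73}{6 \cdot 6} = \frac{73}{36}$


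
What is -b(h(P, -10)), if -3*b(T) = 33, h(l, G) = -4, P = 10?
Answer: 11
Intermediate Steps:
b(T) = -11 (b(T) = -⅓*33 = -11)
-b(h(P, -10)) = -1*(-11) = 11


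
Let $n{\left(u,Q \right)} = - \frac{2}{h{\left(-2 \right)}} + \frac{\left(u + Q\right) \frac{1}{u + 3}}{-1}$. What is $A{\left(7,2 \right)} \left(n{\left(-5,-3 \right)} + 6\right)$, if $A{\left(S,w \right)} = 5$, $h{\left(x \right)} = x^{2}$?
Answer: $\frac{15}{2} \approx 7.5$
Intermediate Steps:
$n{\left(u,Q \right)} = - \frac{1}{2} - \frac{Q + u}{3 + u}$ ($n{\left(u,Q \right)} = - \frac{2}{\left(-2\right)^{2}} + \frac{\left(u + Q\right) \frac{1}{u + 3}}{-1} = - \frac{2}{4} + \frac{Q + u}{3 + u} \left(-1\right) = \left(-2\right) \frac{1}{4} + \frac{Q + u}{3 + u} \left(-1\right) = - \frac{1}{2} - \frac{Q + u}{3 + u}$)
$A{\left(7,2 \right)} \left(n{\left(-5,-3 \right)} + 6\right) = 5 \left(\frac{-3 - -15 - -6}{2 \left(3 - 5\right)} + 6\right) = 5 \left(\frac{-3 + 15 + 6}{2 \left(-2\right)} + 6\right) = 5 \left(\frac{1}{2} \left(- \frac{1}{2}\right) 18 + 6\right) = 5 \left(- \frac{9}{2} + 6\right) = 5 \cdot \frac{3}{2} = \frac{15}{2}$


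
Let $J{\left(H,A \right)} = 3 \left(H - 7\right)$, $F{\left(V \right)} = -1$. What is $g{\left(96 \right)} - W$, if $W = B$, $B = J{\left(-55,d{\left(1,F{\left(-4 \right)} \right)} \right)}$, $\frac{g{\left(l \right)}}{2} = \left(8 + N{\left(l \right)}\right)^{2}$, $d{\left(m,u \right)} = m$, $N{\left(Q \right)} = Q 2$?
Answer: $80186$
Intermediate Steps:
$N{\left(Q \right)} = 2 Q$
$g{\left(l \right)} = 2 \left(8 + 2 l\right)^{2}$
$J{\left(H,A \right)} = -21 + 3 H$ ($J{\left(H,A \right)} = 3 \left(-7 + H\right) = -21 + 3 H$)
$B = -186$ ($B = -21 + 3 \left(-55\right) = -21 - 165 = -186$)
$W = -186$
$g{\left(96 \right)} - W = 8 \left(4 + 96\right)^{2} - -186 = 8 \cdot 100^{2} + 186 = 8 \cdot 10000 + 186 = 80000 + 186 = 80186$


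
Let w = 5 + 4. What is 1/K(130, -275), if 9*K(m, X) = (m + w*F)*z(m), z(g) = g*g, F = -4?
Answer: 9/1588600 ≈ 5.6654e-6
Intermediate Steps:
z(g) = g**2
w = 9
K(m, X) = m**2*(-36 + m)/9 (K(m, X) = ((m + 9*(-4))*m**2)/9 = ((m - 36)*m**2)/9 = ((-36 + m)*m**2)/9 = (m**2*(-36 + m))/9 = m**2*(-36 + m)/9)
1/K(130, -275) = 1/((1/9)*130**2*(-36 + 130)) = 1/((1/9)*16900*94) = 1/(1588600/9) = 9/1588600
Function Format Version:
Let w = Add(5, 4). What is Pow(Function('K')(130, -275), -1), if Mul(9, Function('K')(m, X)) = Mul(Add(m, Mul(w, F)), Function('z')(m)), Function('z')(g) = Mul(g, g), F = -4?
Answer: Rational(9, 1588600) ≈ 5.6654e-6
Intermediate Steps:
Function('z')(g) = Pow(g, 2)
w = 9
Function('K')(m, X) = Mul(Rational(1, 9), Pow(m, 2), Add(-36, m)) (Function('K')(m, X) = Mul(Rational(1, 9), Mul(Add(m, Mul(9, -4)), Pow(m, 2))) = Mul(Rational(1, 9), Mul(Add(m, -36), Pow(m, 2))) = Mul(Rational(1, 9), Mul(Add(-36, m), Pow(m, 2))) = Mul(Rational(1, 9), Mul(Pow(m, 2), Add(-36, m))) = Mul(Rational(1, 9), Pow(m, 2), Add(-36, m)))
Pow(Function('K')(130, -275), -1) = Pow(Mul(Rational(1, 9), Pow(130, 2), Add(-36, 130)), -1) = Pow(Mul(Rational(1, 9), 16900, 94), -1) = Pow(Rational(1588600, 9), -1) = Rational(9, 1588600)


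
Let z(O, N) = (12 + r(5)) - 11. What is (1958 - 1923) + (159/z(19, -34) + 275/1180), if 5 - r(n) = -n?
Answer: 128989/2596 ≈ 49.688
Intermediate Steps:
r(n) = 5 + n (r(n) = 5 - (-1)*n = 5 + n)
z(O, N) = 11 (z(O, N) = (12 + (5 + 5)) - 11 = (12 + 10) - 11 = 22 - 11 = 11)
(1958 - 1923) + (159/z(19, -34) + 275/1180) = (1958 - 1923) + (159/11 + 275/1180) = 35 + (159*(1/11) + 275*(1/1180)) = 35 + (159/11 + 55/236) = 35 + 38129/2596 = 128989/2596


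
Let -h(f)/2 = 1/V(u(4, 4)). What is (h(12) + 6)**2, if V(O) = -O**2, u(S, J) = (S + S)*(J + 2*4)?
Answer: 764467201/21233664 ≈ 36.003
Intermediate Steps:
u(S, J) = 2*S*(8 + J) (u(S, J) = (2*S)*(J + 8) = (2*S)*(8 + J) = 2*S*(8 + J))
h(f) = 1/4608 (h(f) = -2*(-1/(64*(8 + 4)**2)) = -2/((-(2*4*12)**2)) = -2/((-1*96**2)) = -2/((-1*9216)) = -2/(-9216) = -2*(-1/9216) = 1/4608)
(h(12) + 6)**2 = (1/4608 + 6)**2 = (27649/4608)**2 = 764467201/21233664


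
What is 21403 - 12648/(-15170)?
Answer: 162348079/7585 ≈ 21404.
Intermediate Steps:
21403 - 12648/(-15170) = 21403 - 12648*(-1/15170) = 21403 + 6324/7585 = 162348079/7585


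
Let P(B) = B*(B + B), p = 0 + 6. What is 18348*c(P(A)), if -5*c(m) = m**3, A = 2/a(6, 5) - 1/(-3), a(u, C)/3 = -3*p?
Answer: -12826181632/645700815 ≈ -19.864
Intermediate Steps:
p = 6
a(u, C) = -54 (a(u, C) = 3*(-3*6) = 3*(-18) = -54)
A = 8/27 (A = 2/(-54) - 1/(-3) = 2*(-1/54) - 1*(-1/3) = -1/27 + 1/3 = 8/27 ≈ 0.29630)
P(B) = 2*B**2 (P(B) = B*(2*B) = 2*B**2)
c(m) = -m**3/5
18348*c(P(A)) = 18348*(-(2*(8/27)**2)**3/5) = 18348*(-(2*(64/729))**3/5) = 18348*(-(128/729)**3/5) = 18348*(-1/5*2097152/387420489) = 18348*(-2097152/1937102445) = -12826181632/645700815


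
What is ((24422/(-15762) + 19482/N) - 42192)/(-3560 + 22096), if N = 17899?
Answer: -5951753732695/2614725584184 ≈ -2.2762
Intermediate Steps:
((24422/(-15762) + 19482/N) - 42192)/(-3560 + 22096) = ((24422/(-15762) + 19482/17899) - 42192)/(-3560 + 22096) = ((24422*(-1/15762) + 19482*(1/17899)) - 42192)/18536 = ((-12211/7881 + 19482/17899) - 42192)*(1/18536) = (-65027047/141062019 - 42192)*(1/18536) = -5951753732695/141062019*1/18536 = -5951753732695/2614725584184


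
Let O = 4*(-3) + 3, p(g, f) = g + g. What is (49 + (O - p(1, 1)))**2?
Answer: 1444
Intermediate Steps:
p(g, f) = 2*g
O = -9 (O = -12 + 3 = -9)
(49 + (O - p(1, 1)))**2 = (49 + (-9 - 2))**2 = (49 - 11)**2 = 38**2 = 1444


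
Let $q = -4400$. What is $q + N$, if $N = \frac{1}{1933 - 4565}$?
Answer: $- \frac{11580801}{2632} \approx -4400.0$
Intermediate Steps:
$N = - \frac{1}{2632}$ ($N = \frac{1}{-2632} = - \frac{1}{2632} \approx -0.00037994$)
$q + N = -4400 - \frac{1}{2632} = - \frac{11580801}{2632}$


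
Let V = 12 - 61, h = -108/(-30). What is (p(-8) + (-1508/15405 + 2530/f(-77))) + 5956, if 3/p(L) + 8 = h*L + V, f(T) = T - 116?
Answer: 194356811981/32704815 ≈ 5942.8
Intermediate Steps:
h = 18/5 (h = -108*(-1/30) = 18/5 ≈ 3.6000)
V = -49
f(T) = -116 + T
p(L) = 3/(-57 + 18*L/5) (p(L) = 3/(-8 + (18*L/5 - 49)) = 3/(-8 + (-49 + 18*L/5)) = 3/(-57 + 18*L/5))
(p(-8) + (-1508/15405 + 2530/f(-77))) + 5956 = (5/(-95 + 6*(-8)) + (-1508/15405 + 2530/(-116 - 77))) + 5956 = (5/(-95 - 48) + (-1508*1/15405 + 2530/(-193))) + 5956 = (5/(-143) + (-116/1185 + 2530*(-1/193))) + 5956 = (5*(-1/143) + (-116/1185 - 2530/193)) + 5956 = (-5/143 - 3020438/228705) + 5956 = -433066159/32704815 + 5956 = 194356811981/32704815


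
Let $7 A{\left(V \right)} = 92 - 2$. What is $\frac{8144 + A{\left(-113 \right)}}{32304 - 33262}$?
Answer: $- \frac{28549}{3353} \approx -8.5145$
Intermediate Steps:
$A{\left(V \right)} = \frac{90}{7}$ ($A{\left(V \right)} = \frac{92 - 2}{7} = \frac{1}{7} \cdot 90 = \frac{90}{7}$)
$\frac{8144 + A{\left(-113 \right)}}{32304 - 33262} = \frac{8144 + \frac{90}{7}}{32304 - 33262} = \frac{57098}{7 \left(-958\right)} = \frac{57098}{7} \left(- \frac{1}{958}\right) = - \frac{28549}{3353}$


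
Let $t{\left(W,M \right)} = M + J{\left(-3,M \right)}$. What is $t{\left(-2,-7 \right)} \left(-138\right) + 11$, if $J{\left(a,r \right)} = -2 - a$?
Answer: $839$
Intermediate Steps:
$t{\left(W,M \right)} = 1 + M$ ($t{\left(W,M \right)} = M - -1 = M + \left(-2 + 3\right) = M + 1 = 1 + M$)
$t{\left(-2,-7 \right)} \left(-138\right) + 11 = \left(1 - 7\right) \left(-138\right) + 11 = \left(-6\right) \left(-138\right) + 11 = 828 + 11 = 839$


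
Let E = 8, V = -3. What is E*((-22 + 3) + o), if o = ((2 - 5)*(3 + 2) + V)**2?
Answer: 2440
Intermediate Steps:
o = 324 (o = ((2 - 5)*(3 + 2) - 3)**2 = (-3*5 - 3)**2 = (-15 - 3)**2 = (-18)**2 = 324)
E*((-22 + 3) + o) = 8*((-22 + 3) + 324) = 8*(-19 + 324) = 8*305 = 2440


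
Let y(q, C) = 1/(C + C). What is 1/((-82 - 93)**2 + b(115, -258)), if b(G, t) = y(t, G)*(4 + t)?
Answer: 115/3521748 ≈ 3.2654e-5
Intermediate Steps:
y(q, C) = 1/(2*C)
b(G, t) = (4 + t)/(2*G) (b(G, t) = (1/(2*G))*(4 + t) = (4 + t)/(2*G))
1/((-82 - 93)**2 + b(115, -258)) = 1/((-82 - 93)**2 + (1/2)*(4 - 258)/115) = 1/((-175)**2 + (1/2)*(1/115)*(-254)) = 1/(30625 - 127/115) = 1/(3521748/115) = 115/3521748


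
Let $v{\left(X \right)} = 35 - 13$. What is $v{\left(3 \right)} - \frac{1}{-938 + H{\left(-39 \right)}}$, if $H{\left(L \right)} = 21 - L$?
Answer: $\frac{19317}{878} \approx 22.001$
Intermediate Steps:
$v{\left(X \right)} = 22$ ($v{\left(X \right)} = 35 - 13 = 22$)
$v{\left(3 \right)} - \frac{1}{-938 + H{\left(-39 \right)}} = 22 - \frac{1}{-938 + \left(21 - -39\right)} = 22 - \frac{1}{-938 + \left(21 + 39\right)} = 22 - \frac{1}{-938 + 60} = 22 - \frac{1}{-878} = 22 - - \frac{1}{878} = 22 + \frac{1}{878} = \frac{19317}{878}$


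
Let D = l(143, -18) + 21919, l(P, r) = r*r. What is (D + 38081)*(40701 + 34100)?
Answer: 4512295524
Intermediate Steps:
l(P, r) = r²
D = 22243 (D = (-18)² + 21919 = 324 + 21919 = 22243)
(D + 38081)*(40701 + 34100) = (22243 + 38081)*(40701 + 34100) = 60324*74801 = 4512295524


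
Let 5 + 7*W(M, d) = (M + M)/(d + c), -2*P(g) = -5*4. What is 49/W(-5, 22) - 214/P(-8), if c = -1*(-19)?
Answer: -18664/215 ≈ -86.809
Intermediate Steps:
P(g) = 10 (P(g) = -(-5)*4/2 = -½*(-20) = 10)
c = 19
W(M, d) = -5/7 + 2*M/(7*(19 + d)) (W(M, d) = -5/7 + ((M + M)/(d + 19))/7 = -5/7 + ((2*M)/(19 + d))/7 = -5/7 + (2*M/(19 + d))/7 = -5/7 + 2*M/(7*(19 + d)))
49/W(-5, 22) - 214/P(-8) = 49/(((-95 - 5*22 + 2*(-5))/(7*(19 + 22)))) - 214/10 = 49/(((⅐)*(-95 - 110 - 10)/41)) - 214*⅒ = 49/(((⅐)*(1/41)*(-215))) - 107/5 = 49/(-215/287) - 107/5 = 49*(-287/215) - 107/5 = -14063/215 - 107/5 = -18664/215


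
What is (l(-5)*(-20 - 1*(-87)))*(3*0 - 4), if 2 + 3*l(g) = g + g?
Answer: 1072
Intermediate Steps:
l(g) = -2/3 + 2*g/3 (l(g) = -2/3 + (g + g)/3 = -2/3 + (2*g)/3 = -2/3 + 2*g/3)
(l(-5)*(-20 - 1*(-87)))*(3*0 - 4) = ((-2/3 + (2/3)*(-5))*(-20 - 1*(-87)))*(3*0 - 4) = ((-2/3 - 10/3)*(-20 + 87))*(0 - 4) = -4*67*(-4) = -268*(-4) = 1072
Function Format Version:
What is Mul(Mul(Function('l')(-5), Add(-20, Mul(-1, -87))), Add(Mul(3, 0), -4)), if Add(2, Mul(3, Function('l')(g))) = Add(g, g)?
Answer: 1072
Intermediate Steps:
Function('l')(g) = Add(Rational(-2, 3), Mul(Rational(2, 3), g)) (Function('l')(g) = Add(Rational(-2, 3), Mul(Rational(1, 3), Add(g, g))) = Add(Rational(-2, 3), Mul(Rational(1, 3), Mul(2, g))) = Add(Rational(-2, 3), Mul(Rational(2, 3), g)))
Mul(Mul(Function('l')(-5), Add(-20, Mul(-1, -87))), Add(Mul(3, 0), -4)) = Mul(Mul(Add(Rational(-2, 3), Mul(Rational(2, 3), -5)), Add(-20, Mul(-1, -87))), Add(Mul(3, 0), -4)) = Mul(Mul(Add(Rational(-2, 3), Rational(-10, 3)), Add(-20, 87)), Add(0, -4)) = Mul(Mul(-4, 67), -4) = Mul(-268, -4) = 1072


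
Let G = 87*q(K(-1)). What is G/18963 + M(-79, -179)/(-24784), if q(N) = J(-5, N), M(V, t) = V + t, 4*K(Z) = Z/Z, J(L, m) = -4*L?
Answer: 8002769/78329832 ≈ 0.10217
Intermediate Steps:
K(Z) = 1/4 (K(Z) = (Z/Z)/4 = (1/4)*1 = 1/4)
q(N) = 20 (q(N) = -4*(-5) = 20)
G = 1740 (G = 87*20 = 1740)
G/18963 + M(-79, -179)/(-24784) = 1740/18963 + (-79 - 179)/(-24784) = 1740*(1/18963) - 258*(-1/24784) = 580/6321 + 129/12392 = 8002769/78329832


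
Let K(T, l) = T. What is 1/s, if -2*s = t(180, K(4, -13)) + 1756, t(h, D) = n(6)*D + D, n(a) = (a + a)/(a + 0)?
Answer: -1/884 ≈ -0.0011312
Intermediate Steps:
n(a) = 2 (n(a) = (2*a)/a = 2)
t(h, D) = 3*D (t(h, D) = 2*D + D = 3*D)
s = -884 (s = -(3*4 + 1756)/2 = -(12 + 1756)/2 = -1/2*1768 = -884)
1/s = 1/(-884) = -1/884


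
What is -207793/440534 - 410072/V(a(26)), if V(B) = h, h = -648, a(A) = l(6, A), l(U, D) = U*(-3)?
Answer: 22564501073/35683254 ≈ 632.36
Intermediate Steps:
l(U, D) = -3*U
a(A) = -18 (a(A) = -3*6 = -18)
V(B) = -648
-207793/440534 - 410072/V(a(26)) = -207793/440534 - 410072/(-648) = -207793*1/440534 - 410072*(-1/648) = -207793/440534 + 51259/81 = 22564501073/35683254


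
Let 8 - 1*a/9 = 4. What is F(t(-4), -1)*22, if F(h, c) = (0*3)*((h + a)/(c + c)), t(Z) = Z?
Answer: 0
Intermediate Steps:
a = 36 (a = 72 - 9*4 = 72 - 36 = 36)
F(h, c) = 0 (F(h, c) = (0*3)*((h + 36)/(c + c)) = 0*((36 + h)/((2*c))) = 0*((36 + h)*(1/(2*c))) = 0*((36 + h)/(2*c)) = 0)
F(t(-4), -1)*22 = 0*22 = 0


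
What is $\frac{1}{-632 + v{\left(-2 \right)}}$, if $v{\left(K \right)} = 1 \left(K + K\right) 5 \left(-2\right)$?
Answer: $- \frac{1}{592} \approx -0.0016892$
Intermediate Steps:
$v{\left(K \right)} = - 20 K$ ($v{\left(K \right)} = 1 \cdot 2 K 5 \left(-2\right) = 2 K 5 \left(-2\right) = 10 K \left(-2\right) = - 20 K$)
$\frac{1}{-632 + v{\left(-2 \right)}} = \frac{1}{-632 - -40} = \frac{1}{-632 + 40} = \frac{1}{-592} = - \frac{1}{592}$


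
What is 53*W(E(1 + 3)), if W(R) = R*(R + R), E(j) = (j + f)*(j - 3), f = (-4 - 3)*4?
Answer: 61056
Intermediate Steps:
f = -28 (f = -7*4 = -28)
E(j) = (-28 + j)*(-3 + j) (E(j) = (j - 28)*(j - 3) = (-28 + j)*(-3 + j))
W(R) = 2*R² (W(R) = R*(2*R) = 2*R²)
53*W(E(1 + 3)) = 53*(2*(84 + (1 + 3)² - 31*(1 + 3))²) = 53*(2*(84 + 4² - 31*4)²) = 53*(2*(84 + 16 - 124)²) = 53*(2*(-24)²) = 53*(2*576) = 53*1152 = 61056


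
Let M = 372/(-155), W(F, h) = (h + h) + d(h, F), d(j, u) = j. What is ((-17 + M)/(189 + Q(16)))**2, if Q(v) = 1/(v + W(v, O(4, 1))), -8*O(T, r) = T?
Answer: 7912969/751582225 ≈ 0.010528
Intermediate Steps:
O(T, r) = -T/8
W(F, h) = 3*h (W(F, h) = (h + h) + h = 2*h + h = 3*h)
Q(v) = 1/(-3/2 + v) (Q(v) = 1/(v + 3*(-1/8*4)) = 1/(v + 3*(-1/2)) = 1/(v - 3/2) = 1/(-3/2 + v))
M = -12/5 (M = 372*(-1/155) = -12/5 ≈ -2.4000)
((-17 + M)/(189 + Q(16)))**2 = ((-17 - 12/5)/(189 + 2/(-3 + 2*16)))**2 = (-97/(5*(189 + 2/(-3 + 32))))**2 = (-97/(5*(189 + 2/29)))**2 = (-97/(5*5483/29))**2 = (-97/5*29/5483)**2 = (-2813/27415)**2 = 7912969/751582225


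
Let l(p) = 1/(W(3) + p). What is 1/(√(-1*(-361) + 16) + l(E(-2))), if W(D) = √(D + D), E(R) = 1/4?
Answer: (1 + 4*√6)/(4 + √377 + 4*√2262) ≈ 0.050538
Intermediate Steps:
E(R) = ¼
W(D) = √2*√D (W(D) = √(2*D) = √2*√D)
l(p) = 1/(p + √6) (l(p) = 1/(√2*√3 + p) = 1/(√6 + p) = 1/(p + √6))
1/(√(-1*(-361) + 16) + l(E(-2))) = 1/(√(-1*(-361) + 16) + 1/(¼ + √6)) = 1/(√(361 + 16) + 1/(¼ + √6)) = 1/(√377 + 1/(¼ + √6))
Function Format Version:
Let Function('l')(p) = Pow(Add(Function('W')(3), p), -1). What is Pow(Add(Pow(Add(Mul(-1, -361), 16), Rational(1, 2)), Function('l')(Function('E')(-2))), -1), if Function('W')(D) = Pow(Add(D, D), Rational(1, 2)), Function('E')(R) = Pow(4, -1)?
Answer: Mul(Pow(Add(4, Pow(377, Rational(1, 2)), Mul(4, Pow(2262, Rational(1, 2)))), -1), Add(1, Mul(4, Pow(6, Rational(1, 2))))) ≈ 0.050538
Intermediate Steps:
Function('E')(R) = Rational(1, 4)
Function('W')(D) = Mul(Pow(2, Rational(1, 2)), Pow(D, Rational(1, 2))) (Function('W')(D) = Pow(Mul(2, D), Rational(1, 2)) = Mul(Pow(2, Rational(1, 2)), Pow(D, Rational(1, 2))))
Function('l')(p) = Pow(Add(p, Pow(6, Rational(1, 2))), -1) (Function('l')(p) = Pow(Add(Mul(Pow(2, Rational(1, 2)), Pow(3, Rational(1, 2))), p), -1) = Pow(Add(Pow(6, Rational(1, 2)), p), -1) = Pow(Add(p, Pow(6, Rational(1, 2))), -1))
Pow(Add(Pow(Add(Mul(-1, -361), 16), Rational(1, 2)), Function('l')(Function('E')(-2))), -1) = Pow(Add(Pow(Add(Mul(-1, -361), 16), Rational(1, 2)), Pow(Add(Rational(1, 4), Pow(6, Rational(1, 2))), -1)), -1) = Pow(Add(Pow(Add(361, 16), Rational(1, 2)), Pow(Add(Rational(1, 4), Pow(6, Rational(1, 2))), -1)), -1) = Pow(Add(Pow(377, Rational(1, 2)), Pow(Add(Rational(1, 4), Pow(6, Rational(1, 2))), -1)), -1)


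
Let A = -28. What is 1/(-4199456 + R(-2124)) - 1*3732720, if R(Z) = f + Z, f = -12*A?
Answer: -15682067503681/4201244 ≈ -3.7327e+6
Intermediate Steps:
f = 336 (f = -12*(-28) = 336)
R(Z) = 336 + Z
1/(-4199456 + R(-2124)) - 1*3732720 = 1/(-4199456 + (336 - 2124)) - 1*3732720 = 1/(-4199456 - 1788) - 3732720 = 1/(-4201244) - 3732720 = -1/4201244 - 3732720 = -15682067503681/4201244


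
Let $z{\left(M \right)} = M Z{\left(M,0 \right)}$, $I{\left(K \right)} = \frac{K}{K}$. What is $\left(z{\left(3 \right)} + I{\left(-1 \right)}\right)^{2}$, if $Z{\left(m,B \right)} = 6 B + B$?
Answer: $1$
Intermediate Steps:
$Z{\left(m,B \right)} = 7 B$
$I{\left(K \right)} = 1$
$z{\left(M \right)} = 0$ ($z{\left(M \right)} = M 7 \cdot 0 = M 0 = 0$)
$\left(z{\left(3 \right)} + I{\left(-1 \right)}\right)^{2} = \left(0 + 1\right)^{2} = 1^{2} = 1$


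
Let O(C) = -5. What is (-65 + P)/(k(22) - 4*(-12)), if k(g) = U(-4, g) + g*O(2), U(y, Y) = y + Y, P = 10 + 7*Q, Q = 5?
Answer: 5/11 ≈ 0.45455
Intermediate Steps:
P = 45 (P = 10 + 7*5 = 10 + 35 = 45)
U(y, Y) = Y + y
k(g) = -4 - 4*g (k(g) = (g - 4) + g*(-5) = (-4 + g) - 5*g = -4 - 4*g)
(-65 + P)/(k(22) - 4*(-12)) = (-65 + 45)/((-4 - 4*22) - 4*(-12)) = -20/((-4 - 88) + 48) = -20/(-92 + 48) = -20/(-44) = -20*(-1/44) = 5/11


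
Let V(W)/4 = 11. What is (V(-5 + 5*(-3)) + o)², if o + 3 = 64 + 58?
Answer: 26569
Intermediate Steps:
o = 119 (o = -3 + (64 + 58) = -3 + 122 = 119)
V(W) = 44 (V(W) = 4*11 = 44)
(V(-5 + 5*(-3)) + o)² = (44 + 119)² = 163² = 26569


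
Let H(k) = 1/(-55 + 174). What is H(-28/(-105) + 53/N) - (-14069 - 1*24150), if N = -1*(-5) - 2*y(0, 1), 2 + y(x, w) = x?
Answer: 4548062/119 ≈ 38219.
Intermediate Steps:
y(x, w) = -2 + x
N = 9 (N = -1*(-5) - 2*(-2 + 0) = 5 - 2*(-2) = 5 + 4 = 9)
H(k) = 1/119
H(-28/(-105) + 53/N) - (-14069 - 1*24150) = 1/119 - (-14069 - 1*24150) = 1/119 - (-14069 - 24150) = 1/119 - 1*(-38219) = 1/119 + 38219 = 4548062/119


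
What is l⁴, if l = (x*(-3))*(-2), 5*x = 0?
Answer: 0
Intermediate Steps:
x = 0 (x = (⅕)*0 = 0)
l = 0 (l = (0*(-3))*(-2) = 0*(-2) = 0)
l⁴ = 0⁴ = 0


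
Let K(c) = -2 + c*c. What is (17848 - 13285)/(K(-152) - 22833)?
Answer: 4563/269 ≈ 16.963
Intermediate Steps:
K(c) = -2 + c²
(17848 - 13285)/(K(-152) - 22833) = (17848 - 13285)/((-2 + (-152)²) - 22833) = 4563/((-2 + 23104) - 22833) = 4563/(23102 - 22833) = 4563/269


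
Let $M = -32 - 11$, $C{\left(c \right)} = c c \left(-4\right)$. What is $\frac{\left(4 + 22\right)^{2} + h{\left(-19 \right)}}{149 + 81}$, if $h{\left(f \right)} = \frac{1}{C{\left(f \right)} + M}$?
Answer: $\frac{1005211}{342010} \approx 2.9391$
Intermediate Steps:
$C{\left(c \right)} = - 4 c^{2}$ ($C{\left(c \right)} = c^{2} \left(-4\right) = - 4 c^{2}$)
$M = -43$ ($M = -32 - 11 = -43$)
$h{\left(f \right)} = \frac{1}{-43 - 4 f^{2}}$ ($h{\left(f \right)} = \frac{1}{- 4 f^{2} - 43} = \frac{1}{-43 - 4 f^{2}}$)
$\frac{\left(4 + 22\right)^{2} + h{\left(-19 \right)}}{149 + 81} = \frac{\left(4 + 22\right)^{2} - \frac{1}{43 + 4 \left(-19\right)^{2}}}{149 + 81} = \frac{26^{2} - \frac{1}{43 + 4 \cdot 361}}{230} = \left(676 - \frac{1}{43 + 1444}\right) \frac{1}{230} = \left(676 - \frac{1}{1487}\right) \frac{1}{230} = \frac{1005211}{1487} \cdot \frac{1}{230} = \frac{1005211}{342010}$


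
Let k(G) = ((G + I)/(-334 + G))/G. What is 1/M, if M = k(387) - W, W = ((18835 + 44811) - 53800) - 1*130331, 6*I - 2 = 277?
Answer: 13674/1647512179 ≈ 8.2998e-6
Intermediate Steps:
I = 93/2 (I = ⅓ + (⅙)*277 = ⅓ + 277/6 = 93/2 ≈ 46.500)
k(G) = (93/2 + G)/(G*(-334 + G)) (k(G) = ((G + 93/2)/(-334 + G))/G = ((93/2 + G)/(-334 + G))/G = (93/2 + G)/(G*(-334 + G)))
W = -120485 (W = (63646 - 53800) - 130331 = 9846 - 130331 = -120485)
M = 1647512179/13674 (M = (93/2 + 387)/(387*(-334 + 387)) - 1*(-120485) = (1/387)*(867/2)/53 + 120485 = (1/387)*(1/53)*(867/2) + 120485 = 289/13674 + 120485 = 1647512179/13674 ≈ 1.2049e+5)
1/M = 1/(1647512179/13674) = 13674/1647512179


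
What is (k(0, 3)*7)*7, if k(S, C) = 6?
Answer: 294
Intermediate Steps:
(k(0, 3)*7)*7 = (6*7)*7 = 42*7 = 294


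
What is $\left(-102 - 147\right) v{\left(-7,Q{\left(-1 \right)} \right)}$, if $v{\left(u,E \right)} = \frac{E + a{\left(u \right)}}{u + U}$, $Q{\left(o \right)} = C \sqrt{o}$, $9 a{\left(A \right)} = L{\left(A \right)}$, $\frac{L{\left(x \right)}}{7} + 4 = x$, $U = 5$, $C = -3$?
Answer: $- \frac{6391}{6} - \frac{747 i}{2} \approx -1065.2 - 373.5 i$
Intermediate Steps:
$L{\left(x \right)} = -28 + 7 x$
$a{\left(A \right)} = - \frac{28}{9} + \frac{7 A}{9}$ ($a{\left(A \right)} = \frac{-28 + 7 A}{9} = - \frac{28}{9} + \frac{7 A}{9}$)
$Q{\left(o \right)} = - 3 \sqrt{o}$
$v{\left(u,E \right)} = \frac{- \frac{28}{9} + E + \frac{7 u}{9}}{5 + u}$ ($v{\left(u,E \right)} = \frac{E + \left(- \frac{28}{9} + \frac{7 u}{9}\right)}{u + 5} = \frac{- \frac{28}{9} + E + \frac{7 u}{9}}{5 + u}$)
$\left(-102 - 147\right) v{\left(-7,Q{\left(-1 \right)} \right)} = \left(-102 - 147\right) \frac{-28 + 7 \left(-7\right) + 9 \left(- 3 \sqrt{-1}\right)}{9 \left(5 - 7\right)} = - 249 \frac{-28 - 49 + 9 \left(- 3 i\right)}{9 \left(-2\right)} = - 249 \cdot \frac{1}{9} \left(- \frac{1}{2}\right) \left(-28 - 49 - 27 i\right) = - 249 \cdot \frac{1}{9} \left(- \frac{1}{2}\right) \left(-77 - 27 i\right) = - 249 \left(\frac{77}{18} + \frac{3 i}{2}\right) = - \frac{6391}{6} - \frac{747 i}{2}$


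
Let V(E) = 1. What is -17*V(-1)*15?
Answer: -255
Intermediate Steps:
-17*V(-1)*15 = -17*1*15 = -17*15 = -255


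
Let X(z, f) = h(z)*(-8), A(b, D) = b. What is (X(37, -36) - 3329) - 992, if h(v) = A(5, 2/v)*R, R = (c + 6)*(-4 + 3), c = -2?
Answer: -4161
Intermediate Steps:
R = -4 (R = (-2 + 6)*(-4 + 3) = 4*(-1) = -4)
h(v) = -20 (h(v) = 5*(-4) = -20)
X(z, f) = 160 (X(z, f) = -20*(-8) = 160)
(X(37, -36) - 3329) - 992 = (160 - 3329) - 992 = -3169 - 992 = -4161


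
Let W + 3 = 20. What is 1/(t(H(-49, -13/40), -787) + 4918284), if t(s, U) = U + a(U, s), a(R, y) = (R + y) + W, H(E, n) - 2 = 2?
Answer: 1/4916731 ≈ 2.0339e-7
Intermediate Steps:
W = 17 (W = -3 + 20 = 17)
H(E, n) = 4 (H(E, n) = 2 + 2 = 4)
a(R, y) = 17 + R + y (a(R, y) = (R + y) + 17 = 17 + R + y)
t(s, U) = 17 + s + 2*U (t(s, U) = U + (17 + U + s) = 17 + s + 2*U)
1/(t(H(-49, -13/40), -787) + 4918284) = 1/((17 + 4 + 2*(-787)) + 4918284) = 1/((17 + 4 - 1574) + 4918284) = 1/(-1553 + 4918284) = 1/4916731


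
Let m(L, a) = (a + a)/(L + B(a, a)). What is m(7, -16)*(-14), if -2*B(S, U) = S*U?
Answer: -448/121 ≈ -3.7025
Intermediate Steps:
B(S, U) = -S*U/2
m(L, a) = 2*a/(L - a²/2) (m(L, a) = (a + a)/(L - a*a/2) = (2*a)/(L - a²/2) = 2*a/(L - a²/2))
m(7, -16)*(-14) = (4*(-16)/(-1*(-16)² + 2*7))*(-14) = (4*(-16)/(-1*256 + 14))*(-14) = (4*(-16)/(-256 + 14))*(-14) = (4*(-16)/(-242))*(-14) = (4*(-16)*(-1/242))*(-14) = (32/121)*(-14) = -448/121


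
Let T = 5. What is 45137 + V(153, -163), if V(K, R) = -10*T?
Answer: 45087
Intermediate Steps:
V(K, R) = -50 (V(K, R) = -10*5 = -50)
45137 + V(153, -163) = 45137 - 50 = 45087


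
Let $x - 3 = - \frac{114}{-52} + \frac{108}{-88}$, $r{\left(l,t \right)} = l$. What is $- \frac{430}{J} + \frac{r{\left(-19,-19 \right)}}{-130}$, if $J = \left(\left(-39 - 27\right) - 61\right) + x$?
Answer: $\frac{4163993}{1143610} \approx 3.6411$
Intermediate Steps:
$x = \frac{567}{143}$ ($x = 3 + \left(- \frac{114}{-52} + \frac{108}{-88}\right) = 3 + \left(\left(-114\right) \left(- \frac{1}{52}\right) + 108 \left(- \frac{1}{88}\right)\right) = 3 + \left(\frac{57}{26} - \frac{27}{22}\right) = 3 + \frac{138}{143} = \frac{567}{143} \approx 3.965$)
$J = - \frac{17594}{143}$ ($J = \left(\left(-39 - 27\right) - 61\right) + \frac{567}{143} = \left(-66 - 61\right) + \frac{567}{143} = -127 + \frac{567}{143} = - \frac{17594}{143} \approx -123.03$)
$- \frac{430}{J} + \frac{r{\left(-19,-19 \right)}}{-130} = - \frac{430}{- \frac{17594}{143}} - \frac{19}{-130} = \left(-430\right) \left(- \frac{143}{17594}\right) - - \frac{19}{130} = \frac{30745}{8797} + \frac{19}{130} = \frac{4163993}{1143610}$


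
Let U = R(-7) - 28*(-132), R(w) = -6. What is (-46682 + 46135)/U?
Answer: -547/3690 ≈ -0.14824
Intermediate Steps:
U = 3690 (U = -6 - 28*(-132) = -6 + 3696 = 3690)
(-46682 + 46135)/U = (-46682 + 46135)/3690 = -547*1/3690 = -547/3690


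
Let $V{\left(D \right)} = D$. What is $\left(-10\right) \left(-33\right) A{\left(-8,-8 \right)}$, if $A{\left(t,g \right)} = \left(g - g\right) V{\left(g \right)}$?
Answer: $0$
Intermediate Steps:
$A{\left(t,g \right)} = 0$ ($A{\left(t,g \right)} = \left(g - g\right) g = 0 g = 0$)
$\left(-10\right) \left(-33\right) A{\left(-8,-8 \right)} = \left(-10\right) \left(-33\right) 0 = 330 \cdot 0 = 0$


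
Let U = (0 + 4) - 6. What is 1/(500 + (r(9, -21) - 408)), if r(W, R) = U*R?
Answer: 1/134 ≈ 0.0074627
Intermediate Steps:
U = -2 (U = 4 - 6 = -2)
r(W, R) = -2*R
1/(500 + (r(9, -21) - 408)) = 1/(500 + (-2*(-21) - 408)) = 1/(500 + (42 - 408)) = 1/(500 - 366) = 1/134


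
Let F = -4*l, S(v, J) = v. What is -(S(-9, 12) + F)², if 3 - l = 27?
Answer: -7569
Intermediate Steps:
l = -24 (l = 3 - 1*27 = 3 - 27 = -24)
F = 96 (F = -4*(-24) = 96)
-(S(-9, 12) + F)² = -(-9 + 96)² = -1*87² = -1*7569 = -7569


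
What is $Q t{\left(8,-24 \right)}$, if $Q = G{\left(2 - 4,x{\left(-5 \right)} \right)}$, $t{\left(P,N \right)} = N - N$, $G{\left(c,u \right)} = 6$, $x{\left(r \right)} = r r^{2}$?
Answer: $0$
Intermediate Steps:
$x{\left(r \right)} = r^{3}$
$t{\left(P,N \right)} = 0$
$Q = 6$
$Q t{\left(8,-24 \right)} = 6 \cdot 0 = 0$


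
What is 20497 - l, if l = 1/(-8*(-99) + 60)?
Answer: 17463443/852 ≈ 20497.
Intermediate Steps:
l = 1/852 (l = 1/(792 + 60) = 1/852 ≈ 0.0011737)
20497 - l = 20497 - 1*1/852 = 20497 - 1/852 = 17463443/852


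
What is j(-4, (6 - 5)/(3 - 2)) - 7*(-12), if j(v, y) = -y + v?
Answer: 79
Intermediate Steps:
j(v, y) = v - y
j(-4, (6 - 5)/(3 - 2)) - 7*(-12) = (-4 - (6 - 5)/(3 - 2)) - 7*(-12) = (-4 - 1/1) + 84 = (-4 - 1) + 84 = -5 + 84 = 79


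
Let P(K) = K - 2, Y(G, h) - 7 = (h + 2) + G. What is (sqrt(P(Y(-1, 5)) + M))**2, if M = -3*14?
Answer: -31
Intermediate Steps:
Y(G, h) = 9 + G + h (Y(G, h) = 7 + ((h + 2) + G) = 7 + ((2 + h) + G) = 7 + (2 + G + h) = 9 + G + h)
P(K) = -2 + K
M = -42
(sqrt(P(Y(-1, 5)) + M))**2 = (sqrt((-2 + (9 - 1 + 5)) - 42))**2 = (sqrt((-2 + 13) - 42))**2 = (sqrt(11 - 42))**2 = (sqrt(-31))**2 = (I*sqrt(31))**2 = -31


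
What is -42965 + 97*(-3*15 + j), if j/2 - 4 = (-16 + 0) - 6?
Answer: -50822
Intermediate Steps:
j = -36 (j = 8 + 2*((-16 + 0) - 6) = 8 + 2*(-16 - 6) = 8 + 2*(-22) = 8 - 44 = -36)
-42965 + 97*(-3*15 + j) = -42965 + 97*(-3*15 - 36) = -42965 + 97*(-45 - 36) = -42965 + 97*(-81) = -42965 - 7857 = -50822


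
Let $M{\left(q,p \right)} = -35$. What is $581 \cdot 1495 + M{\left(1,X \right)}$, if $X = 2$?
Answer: $868560$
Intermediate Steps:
$581 \cdot 1495 + M{\left(1,X \right)} = 581 \cdot 1495 - 35 = 868595 - 35 = 868560$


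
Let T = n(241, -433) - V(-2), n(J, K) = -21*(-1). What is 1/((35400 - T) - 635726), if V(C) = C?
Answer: -1/600349 ≈ -1.6657e-6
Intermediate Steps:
n(J, K) = 21
T = 23 (T = 21 - 1*(-2) = 21 + 2 = 23)
1/((35400 - T) - 635726) = 1/((35400 - 1*23) - 635726) = 1/((35400 - 23) - 635726) = 1/(35377 - 635726) = 1/(-600349) = -1/600349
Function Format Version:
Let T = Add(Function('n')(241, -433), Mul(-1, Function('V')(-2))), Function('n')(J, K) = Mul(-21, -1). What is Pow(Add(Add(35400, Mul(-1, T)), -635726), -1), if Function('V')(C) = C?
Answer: Rational(-1, 600349) ≈ -1.6657e-6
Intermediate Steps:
Function('n')(J, K) = 21
T = 23 (T = Add(21, Mul(-1, -2)) = Add(21, 2) = 23)
Pow(Add(Add(35400, Mul(-1, T)), -635726), -1) = Pow(Add(Add(35400, Mul(-1, 23)), -635726), -1) = Pow(Add(Add(35400, -23), -635726), -1) = Pow(Add(35377, -635726), -1) = Pow(-600349, -1) = Rational(-1, 600349)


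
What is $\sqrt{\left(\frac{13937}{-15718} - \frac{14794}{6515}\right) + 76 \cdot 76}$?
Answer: $\frac{\sqrt{60535916449733208210}}{102402770} \approx 75.979$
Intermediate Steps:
$\sqrt{\left(\frac{13937}{-15718} - \frac{14794}{6515}\right) + 76 \cdot 76} = \sqrt{\left(13937 \left(- \frac{1}{15718}\right) - \frac{14794}{6515}\right) + 5776} = \sqrt{\left(- \frac{13937}{15718} - \frac{14794}{6515}\right) + 5776} = \sqrt{- \frac{323331647}{102402770} + 5776} = \sqrt{\frac{591155067873}{102402770}} = \frac{\sqrt{60535916449733208210}}{102402770}$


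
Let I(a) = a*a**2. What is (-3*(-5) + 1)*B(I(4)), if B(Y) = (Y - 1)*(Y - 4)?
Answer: 60480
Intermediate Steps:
I(a) = a**3
B(Y) = (-1 + Y)*(-4 + Y)
(-3*(-5) + 1)*B(I(4)) = (-3*(-5) + 1)*(4 + (4**3)**2 - 5*4**3) = (15 + 1)*(4 + 64**2 - 5*64) = 16*(4 + 4096 - 320) = 16*3780 = 60480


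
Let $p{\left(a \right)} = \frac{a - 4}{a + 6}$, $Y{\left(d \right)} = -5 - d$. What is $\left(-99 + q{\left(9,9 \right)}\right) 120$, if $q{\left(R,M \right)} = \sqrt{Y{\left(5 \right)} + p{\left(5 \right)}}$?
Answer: $-11880 + \frac{120 i \sqrt{1199}}{11} \approx -11880.0 + 377.74 i$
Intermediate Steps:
$p{\left(a \right)} = \frac{-4 + a}{6 + a}$
$q{\left(R,M \right)} = \frac{i \sqrt{1199}}{11}$ ($q{\left(R,M \right)} = \sqrt{\left(-5 - 5\right) + \frac{-4 + 5}{6 + 5}} = \sqrt{\left(-5 - 5\right) + \frac{1}{11} \cdot 1} = \sqrt{-10 + \frac{1}{11} \cdot 1} = \sqrt{-10 + \frac{1}{11}} = \sqrt{- \frac{109}{11}} = \frac{i \sqrt{1199}}{11}$)
$\left(-99 + q{\left(9,9 \right)}\right) 120 = \left(-99 + \frac{i \sqrt{1199}}{11}\right) 120 = -11880 + \frac{120 i \sqrt{1199}}{11}$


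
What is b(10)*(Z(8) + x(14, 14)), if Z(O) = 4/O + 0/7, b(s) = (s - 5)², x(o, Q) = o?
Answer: 725/2 ≈ 362.50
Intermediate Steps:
b(s) = (-5 + s)²
Z(O) = 4/O (Z(O) = 4/O + 0*(⅐) = 4/O + 0 = 4/O)
b(10)*(Z(8) + x(14, 14)) = (-5 + 10)²*(4/8 + 14) = 5²*(4*(⅛) + 14) = 25*(½ + 14) = 25*(29/2) = 725/2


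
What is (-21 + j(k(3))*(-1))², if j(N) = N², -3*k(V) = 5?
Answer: 45796/81 ≈ 565.38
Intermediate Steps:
k(V) = -5/3 (k(V) = -⅓*5 = -5/3)
(-21 + j(k(3))*(-1))² = (-21 + (-5/3)²*(-1))² = (-21 + (25/9)*(-1))² = (-21 - 25/9)² = (-214/9)² = 45796/81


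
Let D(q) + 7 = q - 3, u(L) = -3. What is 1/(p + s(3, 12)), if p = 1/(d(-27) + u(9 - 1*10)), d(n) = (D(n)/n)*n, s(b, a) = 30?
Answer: 40/1199 ≈ 0.033361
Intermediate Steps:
D(q) = -10 + q (D(q) = -7 + (q - 3) = -7 + (-3 + q) = -10 + q)
d(n) = -10 + n (d(n) = ((-10 + n)/n)*n = -10 + n)
p = -1/40 (p = 1/((-10 - 27) - 3) = 1/(-37 - 3) = 1/(-40) = -1/40 ≈ -0.025000)
1/(p + s(3, 12)) = 1/(-1/40 + 30) = 1/(1199/40) = 40/1199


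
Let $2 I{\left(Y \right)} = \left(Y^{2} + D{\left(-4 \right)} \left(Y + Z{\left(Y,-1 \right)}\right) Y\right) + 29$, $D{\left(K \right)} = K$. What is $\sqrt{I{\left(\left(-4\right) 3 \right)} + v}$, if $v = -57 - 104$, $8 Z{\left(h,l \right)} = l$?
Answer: $\frac{i \sqrt{1462}}{2} \approx 19.118 i$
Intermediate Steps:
$Z{\left(h,l \right)} = \frac{l}{8}$
$I{\left(Y \right)} = \frac{29}{2} + \frac{Y^{2}}{2} + \frac{Y \left(\frac{1}{2} - 4 Y\right)}{2}$ ($I{\left(Y \right)} = \frac{\left(Y^{2} + - 4 \left(Y + \frac{1}{8} \left(-1\right)\right) Y\right) + 29}{2} = \frac{\left(Y^{2} + - 4 \left(Y - \frac{1}{8}\right) Y\right) + 29}{2} = \frac{\left(Y^{2} + - 4 \left(- \frac{1}{8} + Y\right) Y\right) + 29}{2} = \frac{\left(Y^{2} + \left(\frac{1}{2} - 4 Y\right) Y\right) + 29}{2} = \frac{\left(Y^{2} + Y \left(\frac{1}{2} - 4 Y\right)\right) + 29}{2} = \frac{29 + Y^{2} + Y \left(\frac{1}{2} - 4 Y\right)}{2} = \frac{29}{2} + \frac{Y^{2}}{2} + \frac{Y \left(\frac{1}{2} - 4 Y\right)}{2}$)
$v = -161$
$\sqrt{I{\left(\left(-4\right) 3 \right)} + v} = \sqrt{\left(\frac{29}{2} - \frac{3 \left(\left(-4\right) 3\right)^{2}}{2} + \frac{\left(-4\right) 3}{4}\right) - 161} = \sqrt{\left(\frac{29}{2} - \frac{3 \left(-12\right)^{2}}{2} + \frac{1}{4} \left(-12\right)\right) - 161} = \sqrt{\left(\frac{29}{2} - 216 - 3\right) - 161} = \sqrt{- \frac{409}{2} - 161} = \sqrt{- \frac{731}{2}} = \frac{i \sqrt{1462}}{2}$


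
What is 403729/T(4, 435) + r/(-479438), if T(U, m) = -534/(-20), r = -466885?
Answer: 1935754901315/128009946 ≈ 15122.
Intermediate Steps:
T(U, m) = 267/10 (T(U, m) = -534*(-1/20) = 267/10)
403729/T(4, 435) + r/(-479438) = 403729/(267/10) - 466885/(-479438) = 403729*(10/267) - 466885*(-1/479438) = 4037290/267 + 466885/479438 = 1935754901315/128009946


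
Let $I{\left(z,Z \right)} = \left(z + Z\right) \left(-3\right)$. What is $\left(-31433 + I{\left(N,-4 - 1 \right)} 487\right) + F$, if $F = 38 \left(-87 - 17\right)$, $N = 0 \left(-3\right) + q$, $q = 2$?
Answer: $-31002$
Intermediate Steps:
$N = 2$ ($N = 0 \left(-3\right) + 2 = 0 + 2 = 2$)
$I{\left(z,Z \right)} = - 3 Z - 3 z$ ($I{\left(z,Z \right)} = \left(Z + z\right) \left(-3\right) = - 3 Z - 3 z$)
$F = -3952$ ($F = 38 \left(-104\right) = -3952$)
$\left(-31433 + I{\left(N,-4 - 1 \right)} 487\right) + F = \left(-31433 + \left(- 3 \left(-4 - 1\right) - 6\right) 487\right) - 3952 = \left(-31433 + \left(\left(-3\right) \left(-5\right) - 6\right) 487\right) - 3952 = \left(-31433 + \left(15 - 6\right) 487\right) - 3952 = \left(-31433 + 9 \cdot 487\right) - 3952 = \left(-31433 + 4383\right) - 3952 = -27050 - 3952 = -31002$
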